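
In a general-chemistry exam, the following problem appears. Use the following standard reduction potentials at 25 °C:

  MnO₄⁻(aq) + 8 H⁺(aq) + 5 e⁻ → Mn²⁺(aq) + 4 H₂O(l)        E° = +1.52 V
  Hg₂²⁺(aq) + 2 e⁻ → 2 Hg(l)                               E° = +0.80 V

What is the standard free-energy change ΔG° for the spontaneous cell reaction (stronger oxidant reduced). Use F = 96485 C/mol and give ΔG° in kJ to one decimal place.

-694.7 kJ

MnO₄⁻/Mn²⁺ (E° = +1.52 V) is the cathode; Hg₂²⁺/Hg (E° = +0.80 V) is the anode, so E°cell = +0.72 V.
Balancing electrons gives n = 10 (lcm of 5 and 2).
ΔG° = −nFE° = −(10)(96485)(+0.72) = -694,692 J = -694.7 kJ.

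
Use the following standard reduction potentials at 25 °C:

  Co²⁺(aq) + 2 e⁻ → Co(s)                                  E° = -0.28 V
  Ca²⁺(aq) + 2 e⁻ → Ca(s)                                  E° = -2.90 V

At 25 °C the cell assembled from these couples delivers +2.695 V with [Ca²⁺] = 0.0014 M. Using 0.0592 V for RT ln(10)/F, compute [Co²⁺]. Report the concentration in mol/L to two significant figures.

Co²⁺/Co is the cathode, Ca²⁺/Ca the anode: E°cell = +2.62 V, n = 2.
Overall reaction: Co²⁺(aq) + Ca(s) → Co(s) + Ca²⁺(aq); Q = [Ca²⁺]^1/[Co²⁺]^1.
From E = E° − (0.0592/n) log Q: log Q = (E° − E)·n/0.0592 = (+2.62 − (+2.695))·2/0.0592 = -2.5338.
So 1·log[Co²⁺] = 1·log(0.0014) − log Q = -2.8539 − (-2.5338) = -0.3201; [Co²⁺] = 10^(-0.3201) ≈ 0.48 M.

0.48 M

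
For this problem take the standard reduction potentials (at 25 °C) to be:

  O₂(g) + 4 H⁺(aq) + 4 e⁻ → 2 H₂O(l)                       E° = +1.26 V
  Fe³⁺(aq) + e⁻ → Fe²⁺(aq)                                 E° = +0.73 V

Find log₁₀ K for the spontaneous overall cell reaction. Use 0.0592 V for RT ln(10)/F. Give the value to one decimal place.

35.8

Cathode: O₂/H₂O; anode: Fe³⁺/Fe²⁺. E°cell = +0.53 V, n = 4.
log K = nE°cell / 0.0592 = (4)(+0.53) / 0.0592 = 35.8.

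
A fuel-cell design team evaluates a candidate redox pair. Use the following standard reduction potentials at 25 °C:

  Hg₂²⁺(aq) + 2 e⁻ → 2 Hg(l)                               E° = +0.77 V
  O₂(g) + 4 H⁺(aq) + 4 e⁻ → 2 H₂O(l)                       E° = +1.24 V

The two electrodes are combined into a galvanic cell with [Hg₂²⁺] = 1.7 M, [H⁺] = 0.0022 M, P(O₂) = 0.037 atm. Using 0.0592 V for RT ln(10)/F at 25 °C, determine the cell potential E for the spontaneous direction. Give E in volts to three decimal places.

O₂/H₂O is the cathode (higher E°), Hg₂²⁺/Hg the anode: E°cell = +1.24 − (+0.77) = +0.47 V, n = 4.
Overall: O₂(g) + 4 H⁺(aq) + 4 Hg(l) → 2 H₂O(l) + 2 Hg₂²⁺(aq)
Q = [Hg₂²⁺]^2 / (P(O₂)·[H⁺]^4); log Q = 12.523.
E = E° − (0.0592/n) log Q = +0.47 − (0.0592/4)(12.523) = +0.285 V.

+0.285 V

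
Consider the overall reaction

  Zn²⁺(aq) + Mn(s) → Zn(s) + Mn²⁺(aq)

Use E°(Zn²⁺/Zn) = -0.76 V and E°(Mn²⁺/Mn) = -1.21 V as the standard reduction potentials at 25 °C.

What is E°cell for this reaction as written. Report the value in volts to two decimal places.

The Zn²⁺/Zn couple has the higher reduction potential, so it is the cathode; Mn²⁺/Mn is oxidised at the anode.
E°cell = E°(cathode) − E°(anode) = (-0.76) − (-1.21) = +0.45 V.
Since E°cell > 0, the reaction is spontaneous under standard conditions.

+0.45 V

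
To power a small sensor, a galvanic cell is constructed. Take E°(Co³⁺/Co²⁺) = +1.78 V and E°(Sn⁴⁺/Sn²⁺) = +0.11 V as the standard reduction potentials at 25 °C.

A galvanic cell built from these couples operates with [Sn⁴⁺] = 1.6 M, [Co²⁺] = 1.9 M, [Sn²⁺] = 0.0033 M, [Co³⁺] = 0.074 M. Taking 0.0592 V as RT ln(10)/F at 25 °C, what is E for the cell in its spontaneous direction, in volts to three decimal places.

Co³⁺/Co²⁺ is the cathode (higher E°), Sn⁴⁺/Sn²⁺ the anode: E°cell = +1.78 − (+0.11) = +1.67 V, n = 2.
Overall: 2 Co³⁺(aq) + Sn²⁺(aq) → 2 Co²⁺(aq) + Sn⁴⁺(aq)
Q = [Co²⁺]^2·[Sn⁴⁺] / ([Co³⁺]^2·[Sn²⁺]); log Q = 5.505.
E = E° − (0.0592/n) log Q = +1.67 − (0.0592/2)(5.505) = +1.507 V.

+1.507 V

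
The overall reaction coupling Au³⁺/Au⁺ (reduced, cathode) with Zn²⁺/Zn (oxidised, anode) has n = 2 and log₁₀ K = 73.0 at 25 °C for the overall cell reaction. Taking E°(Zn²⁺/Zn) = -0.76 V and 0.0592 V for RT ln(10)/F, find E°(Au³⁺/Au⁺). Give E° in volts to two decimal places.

E°cell = (0.0592/n)·log K = (0.0592/2)(73.0) = +2.161 V.
Since Au³⁺/Au⁺ is the cathode and Zn²⁺/Zn the anode, E°cell = E°(Au³⁺/Au⁺) − E°(Zn²⁺/Zn).
So E°(Au³⁺/Au⁺) = E°cell + E°(Zn²⁺/Zn) = +2.161 + (-0.76) = +1.40 V.

+1.40 V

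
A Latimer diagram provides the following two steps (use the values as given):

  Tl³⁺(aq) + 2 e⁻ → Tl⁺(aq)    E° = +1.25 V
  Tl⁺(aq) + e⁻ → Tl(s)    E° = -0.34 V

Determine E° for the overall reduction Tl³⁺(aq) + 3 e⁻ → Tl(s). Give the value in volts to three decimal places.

Adding the free-energy changes (−nFE°) of the two steps gives −n₃FE°₃ = −n₁FE°₁ − n₂FE°₂.
E°₃ = (2×+1.25 + 1×-0.34) / 3 = (+2.160) / 3 = +0.720 V.
Simply averaging or adding the two E° values would be wrong; the electron-weighted sum is required.

+0.720 V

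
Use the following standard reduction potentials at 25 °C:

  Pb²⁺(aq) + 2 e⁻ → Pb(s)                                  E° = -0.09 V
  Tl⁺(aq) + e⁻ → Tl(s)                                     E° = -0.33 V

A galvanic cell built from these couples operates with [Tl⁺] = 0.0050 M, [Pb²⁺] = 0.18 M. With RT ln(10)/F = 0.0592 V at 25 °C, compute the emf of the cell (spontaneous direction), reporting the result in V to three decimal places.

+0.354 V

Pb²⁺/Pb is the cathode (higher E°), Tl⁺/Tl the anode: E°cell = -0.09 − (-0.33) = +0.24 V, n = 2.
Overall: Pb²⁺(aq) + 2 Tl(s) → Pb(s) + 2 Tl⁺(aq)
Q = [Tl⁺]^2 / ([Pb²⁺]); log Q = -3.857.
E = E° − (0.0592/n) log Q = +0.24 − (0.0592/2)(-3.857) = +0.354 V.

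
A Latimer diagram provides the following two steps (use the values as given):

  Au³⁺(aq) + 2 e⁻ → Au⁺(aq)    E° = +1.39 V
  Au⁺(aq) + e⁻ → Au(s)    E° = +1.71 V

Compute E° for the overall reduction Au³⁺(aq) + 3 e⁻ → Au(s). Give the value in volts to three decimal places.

Standard free energies of sequential steps add: ΔG°₃ = ΔG°₁ + ΔG°₂, so n₃E°₃ = n₁E°₁ + n₂E°₂.
E°₃ = (2×+1.39 + 1×+1.71) / 3 = (+4.490) / 3 = +1.497 V.

+1.497 V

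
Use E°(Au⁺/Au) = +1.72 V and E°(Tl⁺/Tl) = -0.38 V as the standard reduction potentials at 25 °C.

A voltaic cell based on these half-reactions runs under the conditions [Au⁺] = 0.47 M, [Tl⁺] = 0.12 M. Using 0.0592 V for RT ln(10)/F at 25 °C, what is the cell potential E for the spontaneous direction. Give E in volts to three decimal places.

+2.135 V

Au⁺/Au is the cathode (higher E°), Tl⁺/Tl the anode: E°cell = +1.72 − (-0.38) = +2.10 V, n = 1.
Overall: Au⁺(aq) + Tl(s) → Au(s) + Tl⁺(aq)
Q = [Tl⁺] / ([Au⁺]); log Q = -0.593.
E = E° − (0.0592/n) log Q = +2.10 − (0.0592/1)(-0.593) = +2.135 V.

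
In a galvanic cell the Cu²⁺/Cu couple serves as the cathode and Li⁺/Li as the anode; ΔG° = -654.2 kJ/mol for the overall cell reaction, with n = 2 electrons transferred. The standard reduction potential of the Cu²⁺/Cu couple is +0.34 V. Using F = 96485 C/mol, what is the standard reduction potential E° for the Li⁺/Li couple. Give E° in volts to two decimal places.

-3.05 V

E°cell = −ΔG°/(nF) = −(-654.2×10³)/((2)(96485)) = +3.390 V.
Since Cu²⁺/Cu is the cathode and Li⁺/Li the anode, E°cell = E°(Cu²⁺/Cu) − E°(Li⁺/Li).
So E°(Li⁺/Li) = E°(Cu²⁺/Cu) − E°cell = (+0.34) − (+3.390) = -3.05 V.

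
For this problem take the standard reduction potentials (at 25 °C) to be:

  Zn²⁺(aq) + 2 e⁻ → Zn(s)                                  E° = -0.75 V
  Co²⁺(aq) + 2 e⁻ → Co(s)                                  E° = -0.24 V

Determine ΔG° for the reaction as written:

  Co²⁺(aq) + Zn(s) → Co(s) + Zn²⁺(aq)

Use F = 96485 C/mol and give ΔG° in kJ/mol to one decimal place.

-98.4 kJ/mol

As written, Co²⁺/Co is reduced (cathode) and Zn²⁺/Zn is oxidised (anode), so E°cell = (-0.24) − (-0.75) = +0.51 V.
Balancing electrons gives n = 2.
ΔG° = −nFE° = −(2)(96485)(+0.51) = -98,415 J = -98.4 kJ/mol.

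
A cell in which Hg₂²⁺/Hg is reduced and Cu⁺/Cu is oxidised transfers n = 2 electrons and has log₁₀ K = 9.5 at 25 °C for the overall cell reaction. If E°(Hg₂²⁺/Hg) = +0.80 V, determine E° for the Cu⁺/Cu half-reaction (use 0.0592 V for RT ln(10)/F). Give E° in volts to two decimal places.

+0.52 V

E°cell = (0.0592/n)·log K = (0.0592/2)(9.5) = +0.281 V.
Since Hg₂²⁺/Hg is the cathode and Cu⁺/Cu the anode, E°cell = E°(Hg₂²⁺/Hg) − E°(Cu⁺/Cu).
So E°(Cu⁺/Cu) = E°(Hg₂²⁺/Hg) − E°cell = (+0.80) − (+0.281) = +0.52 V.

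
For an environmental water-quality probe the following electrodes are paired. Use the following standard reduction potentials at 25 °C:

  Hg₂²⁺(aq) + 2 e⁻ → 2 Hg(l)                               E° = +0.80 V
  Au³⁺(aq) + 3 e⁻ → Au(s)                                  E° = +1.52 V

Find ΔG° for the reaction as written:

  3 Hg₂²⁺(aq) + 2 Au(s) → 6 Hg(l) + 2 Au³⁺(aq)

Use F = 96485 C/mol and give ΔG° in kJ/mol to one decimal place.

As written, Hg₂²⁺/Hg is reduced (cathode) and Au³⁺/Au is oxidised (anode), so E°cell = (+0.80) − (+1.52) = -0.72 V.
Balancing electrons gives n = 6.
ΔG° = −nFE° = −(6)(96485)(-0.72) = 416,815 J = +416.8 kJ/mol.

+416.8 kJ/mol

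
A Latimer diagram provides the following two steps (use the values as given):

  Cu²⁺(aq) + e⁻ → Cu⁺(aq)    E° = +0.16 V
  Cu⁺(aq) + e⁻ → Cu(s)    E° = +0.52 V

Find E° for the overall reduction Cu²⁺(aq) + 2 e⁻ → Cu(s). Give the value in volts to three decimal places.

Adding the free-energy changes (−nFE°) of the two steps gives −n₃FE°₃ = −n₁FE°₁ − n₂FE°₂.
E°₃ = (1×+0.16 + 1×+0.52) / 2 = (+0.680) / 2 = +0.340 V.

+0.340 V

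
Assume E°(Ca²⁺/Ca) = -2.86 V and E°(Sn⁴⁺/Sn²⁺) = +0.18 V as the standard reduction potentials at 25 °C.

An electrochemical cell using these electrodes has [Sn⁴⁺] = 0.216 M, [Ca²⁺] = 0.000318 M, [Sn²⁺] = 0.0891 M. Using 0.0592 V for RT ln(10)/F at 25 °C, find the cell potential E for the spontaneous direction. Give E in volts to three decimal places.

Sn⁴⁺/Sn²⁺ is the cathode (higher E°), Ca²⁺/Ca the anode: E°cell = +0.18 − (-2.86) = +3.04 V, n = 2.
Overall: Sn⁴⁺(aq) + Ca(s) → Sn²⁺(aq) + Ca²⁺(aq)
Q = [Sn²⁺]·[Ca²⁺] / ([Sn⁴⁺]); log Q = -3.882.
E = E° − (0.0592/n) log Q = +3.04 − (0.0592/2)(-3.882) = +3.155 V.

+3.155 V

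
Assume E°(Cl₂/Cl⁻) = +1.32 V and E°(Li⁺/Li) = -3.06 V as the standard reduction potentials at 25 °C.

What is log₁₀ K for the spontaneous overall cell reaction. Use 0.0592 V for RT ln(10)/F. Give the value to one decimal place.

Cathode: Cl₂/Cl⁻; anode: Li⁺/Li. E°cell = +4.38 V, n = 2.
log K = nE°cell / 0.0592 = (2)(+4.38) / 0.0592 = 148.0.

148.0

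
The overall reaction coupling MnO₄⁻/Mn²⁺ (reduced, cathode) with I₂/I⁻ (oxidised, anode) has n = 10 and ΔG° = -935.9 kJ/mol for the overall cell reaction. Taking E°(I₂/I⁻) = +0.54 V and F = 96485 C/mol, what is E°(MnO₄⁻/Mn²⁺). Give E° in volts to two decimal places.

E°cell = −ΔG°/(nF) = −(-935.9×10³)/((10)(96485)) = +0.970 V.
Since MnO₄⁻/Mn²⁺ is the cathode and I₂/I⁻ the anode, E°cell = E°(MnO₄⁻/Mn²⁺) − E°(I₂/I⁻).
So E°(MnO₄⁻/Mn²⁺) = E°cell + E°(I₂/I⁻) = +0.970 + (+0.54) = +1.51 V.

+1.51 V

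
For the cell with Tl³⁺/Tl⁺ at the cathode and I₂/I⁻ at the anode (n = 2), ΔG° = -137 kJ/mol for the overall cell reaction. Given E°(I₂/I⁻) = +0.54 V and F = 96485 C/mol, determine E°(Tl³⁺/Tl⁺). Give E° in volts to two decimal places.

E°cell = −ΔG°/(nF) = −(-137×10³)/((2)(96485)) = +0.710 V.
Since Tl³⁺/Tl⁺ is the cathode and I₂/I⁻ the anode, E°cell = E°(Tl³⁺/Tl⁺) − E°(I₂/I⁻).
So E°(Tl³⁺/Tl⁺) = E°cell + E°(I₂/I⁻) = +0.710 + (+0.54) = +1.25 V.

+1.25 V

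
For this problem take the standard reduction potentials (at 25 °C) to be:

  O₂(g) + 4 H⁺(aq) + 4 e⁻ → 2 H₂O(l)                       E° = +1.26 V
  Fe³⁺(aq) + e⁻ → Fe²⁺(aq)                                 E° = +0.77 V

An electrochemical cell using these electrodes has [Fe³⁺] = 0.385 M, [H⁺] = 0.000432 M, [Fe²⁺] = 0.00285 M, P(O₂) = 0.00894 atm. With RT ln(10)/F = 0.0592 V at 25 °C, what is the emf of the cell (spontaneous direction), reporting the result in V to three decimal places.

O₂/H₂O is the cathode (higher E°), Fe³⁺/Fe²⁺ the anode: E°cell = +1.26 − (+0.77) = +0.49 V, n = 4.
Overall: O₂(g) + 4 H⁺(aq) + 4 Fe²⁺(aq) → 2 H₂O(l) + 4 Fe³⁺(aq)
Q = [Fe³⁺]^4 / (P(O₂)·[H⁺]^4·[Fe²⁺]^4); log Q = 24.029.
E = E° − (0.0592/n) log Q = +0.49 − (0.0592/4)(24.029) = +0.134 V.

+0.134 V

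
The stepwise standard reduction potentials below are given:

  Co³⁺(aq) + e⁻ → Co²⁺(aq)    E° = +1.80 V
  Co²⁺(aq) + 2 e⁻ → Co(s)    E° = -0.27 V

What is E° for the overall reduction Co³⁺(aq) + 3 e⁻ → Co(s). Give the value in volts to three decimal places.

Since ΔG° = −nFE° is additive over sequential reductions, n₃E°₃ = n₁E°₁ + n₂E°₂.
E°₃ = (1×+1.80 + 2×-0.27) / 3 = (+1.260) / 3 = +0.420 V.

+0.420 V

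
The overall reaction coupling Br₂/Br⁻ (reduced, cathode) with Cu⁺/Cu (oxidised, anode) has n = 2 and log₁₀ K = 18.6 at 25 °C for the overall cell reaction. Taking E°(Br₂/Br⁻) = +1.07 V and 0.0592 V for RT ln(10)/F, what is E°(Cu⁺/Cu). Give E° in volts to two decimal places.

E°cell = (0.0592/n)·log K = (0.0592/2)(18.6) = +0.551 V.
Since Br₂/Br⁻ is the cathode and Cu⁺/Cu the anode, E°cell = E°(Br₂/Br⁻) − E°(Cu⁺/Cu).
So E°(Cu⁺/Cu) = E°(Br₂/Br⁻) − E°cell = (+1.07) − (+0.551) = +0.52 V.

+0.52 V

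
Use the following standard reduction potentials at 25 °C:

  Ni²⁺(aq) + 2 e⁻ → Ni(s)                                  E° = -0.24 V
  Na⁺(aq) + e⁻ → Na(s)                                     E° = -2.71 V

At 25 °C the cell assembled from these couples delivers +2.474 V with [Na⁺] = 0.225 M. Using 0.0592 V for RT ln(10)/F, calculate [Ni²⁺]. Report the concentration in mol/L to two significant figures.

0.069 M

Ni²⁺/Ni is the cathode, Na⁺/Na the anode: E°cell = +2.47 V, n = 2.
Overall reaction: Ni²⁺(aq) + 2 Na(s) → Ni(s) + 2 Na⁺(aq); Q = [Na⁺]^2/[Ni²⁺]^1.
From E = E° − (0.0592/n) log Q: log Q = (E° − E)·n/0.0592 = (+2.47 − (+2.474))·2/0.0592 = -0.1351.
So 1·log[Ni²⁺] = 2·log(0.225) − log Q = -1.2956 − (-0.1351) = -1.1605; [Ni²⁺] = 10^(-1.1605) ≈ 0.069 M.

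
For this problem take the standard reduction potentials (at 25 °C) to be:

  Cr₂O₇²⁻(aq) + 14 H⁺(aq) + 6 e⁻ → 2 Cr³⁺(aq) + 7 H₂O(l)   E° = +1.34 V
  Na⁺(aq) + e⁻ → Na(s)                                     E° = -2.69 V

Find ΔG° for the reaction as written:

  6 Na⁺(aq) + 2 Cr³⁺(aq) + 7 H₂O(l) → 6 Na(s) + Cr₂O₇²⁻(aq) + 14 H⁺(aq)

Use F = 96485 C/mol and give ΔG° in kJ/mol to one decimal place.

+2333.0 kJ/mol

As written, Na⁺/Na is reduced (cathode) and Cr₂O₇²⁻/Cr³⁺ is oxidised (anode), so E°cell = (-2.69) − (+1.34) = -4.03 V.
Balancing electrons gives n = 6.
ΔG° = −nFE° = −(6)(96485)(-4.03) = 2,333,007 J = +2333.0 kJ/mol.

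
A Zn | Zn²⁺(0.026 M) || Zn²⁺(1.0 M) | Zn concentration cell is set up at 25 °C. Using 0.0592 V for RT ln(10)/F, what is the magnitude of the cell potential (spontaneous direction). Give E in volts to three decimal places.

+0.047 V

For a concentration cell E°cell = 0. The 1.0 M side is the cathode (reduction is favoured where [Zn²⁺] is higher).
With n = 2, E = −(0.0592/2) log([Zn²⁺]ₐₙ/[Zn²⁺]꜀ₐₜ) = −(0.0592/2) log(0.026/1) = −(0.0592/2)(-1.585) = +0.047 V.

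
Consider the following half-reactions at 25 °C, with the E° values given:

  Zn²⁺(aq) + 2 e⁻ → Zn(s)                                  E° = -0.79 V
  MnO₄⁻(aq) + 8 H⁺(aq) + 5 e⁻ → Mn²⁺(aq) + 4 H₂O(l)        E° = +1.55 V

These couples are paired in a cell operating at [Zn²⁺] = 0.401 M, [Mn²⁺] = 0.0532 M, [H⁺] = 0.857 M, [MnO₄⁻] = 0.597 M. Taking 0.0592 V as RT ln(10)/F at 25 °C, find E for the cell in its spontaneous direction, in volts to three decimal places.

+2.358 V

MnO₄⁻/Mn²⁺ is the cathode (higher E°), Zn²⁺/Zn the anode: E°cell = +1.55 − (-0.79) = +2.34 V, n = 10.
Overall: 2 MnO₄⁻(aq) + 16 H⁺(aq) + 5 Zn(s) → 2 Mn²⁺(aq) + 8 H₂O(l) + 5 Zn²⁺(aq)
Q = [Mn²⁺]^2·[Zn²⁺]^5 / ([MnO₄⁻]^2·[H⁺]^16); log Q = -3.012.
E = E° − (0.0592/n) log Q = +2.34 − (0.0592/10)(-3.012) = +2.358 V.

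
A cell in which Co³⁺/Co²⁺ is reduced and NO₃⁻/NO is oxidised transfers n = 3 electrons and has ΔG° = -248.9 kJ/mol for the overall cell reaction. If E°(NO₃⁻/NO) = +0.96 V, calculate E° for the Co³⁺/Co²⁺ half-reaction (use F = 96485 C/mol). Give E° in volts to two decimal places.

+1.82 V

E°cell = −ΔG°/(nF) = −(-248.9×10³)/((3)(96485)) = +0.860 V.
Since Co³⁺/Co²⁺ is the cathode and NO₃⁻/NO the anode, E°cell = E°(Co³⁺/Co²⁺) − E°(NO₃⁻/NO).
So E°(Co³⁺/Co²⁺) = E°cell + E°(NO₃⁻/NO) = +0.860 + (+0.96) = +1.82 V.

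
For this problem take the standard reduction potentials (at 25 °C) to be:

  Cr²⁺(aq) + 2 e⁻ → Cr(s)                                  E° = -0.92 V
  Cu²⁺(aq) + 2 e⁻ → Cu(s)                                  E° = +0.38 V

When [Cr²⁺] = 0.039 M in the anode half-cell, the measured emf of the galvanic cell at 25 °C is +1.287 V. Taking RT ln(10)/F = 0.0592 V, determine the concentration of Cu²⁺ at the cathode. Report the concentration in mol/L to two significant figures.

0.014 M

Cu²⁺/Cu is the cathode, Cr²⁺/Cr the anode: E°cell = +1.30 V, n = 2.
Overall reaction: Cu²⁺(aq) + Cr(s) → Cu(s) + Cr²⁺(aq); Q = [Cr²⁺]^1/[Cu²⁺]^1.
From E = E° − (0.0592/n) log Q: log Q = (E° − E)·n/0.0592 = (+1.30 − (+1.287))·2/0.0592 = 0.4392.
So 1·log[Cu²⁺] = 1·log(0.039) − log Q = -1.4089 − (0.4392) = -1.8481; [Cu²⁺] = 10^(-1.8481) ≈ 0.014 M.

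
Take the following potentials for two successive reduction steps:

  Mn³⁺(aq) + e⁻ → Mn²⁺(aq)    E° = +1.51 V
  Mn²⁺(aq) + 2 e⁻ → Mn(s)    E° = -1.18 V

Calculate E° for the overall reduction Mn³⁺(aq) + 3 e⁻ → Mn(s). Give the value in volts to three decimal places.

-0.283 V

Adding the free-energy changes (−nFE°) of the two steps gives −n₃FE°₃ = −n₁FE°₁ − n₂FE°₂.
E°₃ = (1×+1.51 + 2×-1.18) / 3 = (-0.850) / 3 = -0.283 V.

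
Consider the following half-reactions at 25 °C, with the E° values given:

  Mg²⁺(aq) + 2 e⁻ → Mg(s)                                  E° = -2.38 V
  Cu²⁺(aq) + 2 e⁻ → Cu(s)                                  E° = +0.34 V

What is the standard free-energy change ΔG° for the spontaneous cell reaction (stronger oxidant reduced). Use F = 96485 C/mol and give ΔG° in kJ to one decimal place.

Cu²⁺/Cu (E° = +0.34 V) is the cathode; Mg²⁺/Mg (E° = -2.38 V) is the anode, so E°cell = +2.72 V.
Balancing electrons gives n = 2 (lcm of 2 and 2).
ΔG° = −nFE° = −(2)(96485)(+2.72) = -524,878 J = -524.9 kJ.

-524.9 kJ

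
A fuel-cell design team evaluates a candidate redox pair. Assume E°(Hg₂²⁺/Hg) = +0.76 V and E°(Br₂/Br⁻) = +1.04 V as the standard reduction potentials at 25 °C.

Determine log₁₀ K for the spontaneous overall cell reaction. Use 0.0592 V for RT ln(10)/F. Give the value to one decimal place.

Cathode: Br₂/Br⁻; anode: Hg₂²⁺/Hg. E°cell = +0.28 V, n = 2.
log K = nE°cell / 0.0592 = (2)(+0.28) / 0.0592 = 9.5.

9.5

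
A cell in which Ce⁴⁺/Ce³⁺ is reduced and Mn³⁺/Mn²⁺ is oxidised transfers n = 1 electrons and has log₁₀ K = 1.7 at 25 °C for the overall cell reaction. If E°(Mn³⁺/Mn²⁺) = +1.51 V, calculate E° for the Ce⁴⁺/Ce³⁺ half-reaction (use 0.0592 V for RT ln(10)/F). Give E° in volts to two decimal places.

+1.61 V

E°cell = (0.0592/n)·log K = (0.0592/1)(1.7) = +0.101 V.
Since Ce⁴⁺/Ce³⁺ is the cathode and Mn³⁺/Mn²⁺ the anode, E°cell = E°(Ce⁴⁺/Ce³⁺) − E°(Mn³⁺/Mn²⁺).
So E°(Ce⁴⁺/Ce³⁺) = E°cell + E°(Mn³⁺/Mn²⁺) = +0.101 + (+1.51) = +1.61 V.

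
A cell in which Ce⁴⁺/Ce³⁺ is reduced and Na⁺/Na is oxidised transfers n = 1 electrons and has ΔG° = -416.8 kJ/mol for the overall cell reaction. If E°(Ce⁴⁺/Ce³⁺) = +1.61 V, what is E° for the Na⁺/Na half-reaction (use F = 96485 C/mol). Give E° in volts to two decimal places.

-2.71 V

E°cell = −ΔG°/(nF) = −(-416.8×10³)/((1)(96485)) = +4.320 V.
Since Ce⁴⁺/Ce³⁺ is the cathode and Na⁺/Na the anode, E°cell = E°(Ce⁴⁺/Ce³⁺) − E°(Na⁺/Na).
So E°(Na⁺/Na) = E°(Ce⁴⁺/Ce³⁺) − E°cell = (+1.61) − (+4.320) = -2.71 V.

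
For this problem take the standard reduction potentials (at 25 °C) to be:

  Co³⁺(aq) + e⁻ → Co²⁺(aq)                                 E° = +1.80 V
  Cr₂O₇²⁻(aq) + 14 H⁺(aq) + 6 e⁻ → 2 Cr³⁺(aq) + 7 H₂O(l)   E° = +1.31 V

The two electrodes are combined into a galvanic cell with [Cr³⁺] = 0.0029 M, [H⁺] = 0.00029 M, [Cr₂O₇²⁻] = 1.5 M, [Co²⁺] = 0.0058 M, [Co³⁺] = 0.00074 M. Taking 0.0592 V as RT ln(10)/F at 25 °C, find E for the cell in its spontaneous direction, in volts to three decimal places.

+0.874 V

Co³⁺/Co²⁺ is the cathode (higher E°), Cr₂O₇²⁻/Cr³⁺ the anode: E°cell = +1.80 − (+1.31) = +0.49 V, n = 6.
Overall: 6 Co³⁺(aq) + 2 Cr³⁺(aq) + 7 H₂O(l) → 6 Co²⁺(aq) + Cr₂O₇²⁻(aq) + 14 H⁺(aq)
Q = [Co²⁺]^6·[Cr₂O₇²⁻]·[H⁺]^14 / ([Co³⁺]^6·[Cr³⁺]^2); log Q = -38.910.
E = E° − (0.0592/n) log Q = +0.49 − (0.0592/6)(-38.910) = +0.874 V.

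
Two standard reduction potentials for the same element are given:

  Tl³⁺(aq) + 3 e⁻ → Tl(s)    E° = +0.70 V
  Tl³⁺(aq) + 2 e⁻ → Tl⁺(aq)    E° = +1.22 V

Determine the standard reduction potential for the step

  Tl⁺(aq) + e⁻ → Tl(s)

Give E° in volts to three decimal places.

Sequential free energies add, so n₃E°₃ = n₁E°₁ + n₂E°₂.
With n₃ = 3, and the known step contributing 2×(+1.22) V, the unknown satisfies 1·E° = 3×(+0.70) − 2×(+1.22) = -0.340.
E° = -0.340 / 1 = -0.340 V.

-0.340 V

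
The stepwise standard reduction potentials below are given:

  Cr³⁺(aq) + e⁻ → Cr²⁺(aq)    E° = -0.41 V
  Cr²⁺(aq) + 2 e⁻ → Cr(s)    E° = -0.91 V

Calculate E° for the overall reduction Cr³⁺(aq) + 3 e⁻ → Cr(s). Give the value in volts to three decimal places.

Adding the free-energy changes (−nFE°) of the two steps gives −n₃FE°₃ = −n₁FE°₁ − n₂FE°₂.
E°₃ = (1×-0.41 + 2×-0.91) / 3 = (-2.230) / 3 = -0.743 V.
E° values themselves are not directly additive — weighting by electron count is essential.

-0.743 V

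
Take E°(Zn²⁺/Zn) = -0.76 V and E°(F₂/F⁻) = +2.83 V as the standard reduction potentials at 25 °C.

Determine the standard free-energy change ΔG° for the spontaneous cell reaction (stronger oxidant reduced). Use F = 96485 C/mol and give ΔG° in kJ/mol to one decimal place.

-692.8 kJ/mol

F₂/F⁻ (E° = +2.83 V) is the cathode; Zn²⁺/Zn (E° = -0.76 V) is the anode, so E°cell = +3.59 V.
Balancing electrons gives n = 2 (lcm of 2 and 2).
ΔG° = −nFE° = −(2)(96485)(+3.59) = -692,762 J = -692.8 kJ/mol.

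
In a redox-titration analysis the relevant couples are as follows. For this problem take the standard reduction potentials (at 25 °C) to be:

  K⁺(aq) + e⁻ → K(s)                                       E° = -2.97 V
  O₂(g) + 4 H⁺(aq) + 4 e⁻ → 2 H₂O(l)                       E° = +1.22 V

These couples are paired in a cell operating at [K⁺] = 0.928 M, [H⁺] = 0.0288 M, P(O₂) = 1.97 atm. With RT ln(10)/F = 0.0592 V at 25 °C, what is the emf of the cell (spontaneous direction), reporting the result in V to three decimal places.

+4.105 V

O₂/H₂O is the cathode (higher E°), K⁺/K the anode: E°cell = +1.22 − (-2.97) = +4.19 V, n = 4.
Overall: O₂(g) + 4 H⁺(aq) + 4 K(s) → 2 H₂O(l) + 4 K⁺(aq)
Q = [K⁺]^4 / (P(O₂)·[H⁺]^4); log Q = 5.738.
E = E° − (0.0592/n) log Q = +4.19 − (0.0592/4)(5.738) = +4.105 V.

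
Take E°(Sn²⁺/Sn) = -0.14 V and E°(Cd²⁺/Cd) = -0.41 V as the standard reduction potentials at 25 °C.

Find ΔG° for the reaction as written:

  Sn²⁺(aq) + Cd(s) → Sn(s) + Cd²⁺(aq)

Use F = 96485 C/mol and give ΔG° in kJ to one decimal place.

-52.1 kJ

As written, Sn²⁺/Sn is reduced (cathode) and Cd²⁺/Cd is oxidised (anode), so E°cell = (-0.14) − (-0.41) = +0.27 V.
Balancing electrons gives n = 2.
ΔG° = −nFE° = −(2)(96485)(+0.27) = -52,102 J = -52.1 kJ.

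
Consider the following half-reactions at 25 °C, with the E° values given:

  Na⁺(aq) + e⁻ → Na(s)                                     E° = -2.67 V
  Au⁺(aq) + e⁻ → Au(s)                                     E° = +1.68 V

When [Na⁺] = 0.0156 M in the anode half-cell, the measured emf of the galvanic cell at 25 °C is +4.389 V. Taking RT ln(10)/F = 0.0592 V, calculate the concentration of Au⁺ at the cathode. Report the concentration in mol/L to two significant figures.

0.071 M

Au⁺/Au is the cathode, Na⁺/Na the anode: E°cell = +4.35 V, n = 1.
Overall reaction: Au⁺(aq) + Na(s) → Au(s) + Na⁺(aq); Q = [Na⁺]^1/[Au⁺]^1.
From E = E° − (0.0592/n) log Q: log Q = (E° − E)·n/0.0592 = (+4.35 − (+4.389))·1/0.0592 = -0.6588.
So 1·log[Au⁺] = 1·log(0.0156) − log Q = -1.8069 − (-0.6588) = -1.1481; [Au⁺] = 10^(-1.1481) ≈ 0.071 M.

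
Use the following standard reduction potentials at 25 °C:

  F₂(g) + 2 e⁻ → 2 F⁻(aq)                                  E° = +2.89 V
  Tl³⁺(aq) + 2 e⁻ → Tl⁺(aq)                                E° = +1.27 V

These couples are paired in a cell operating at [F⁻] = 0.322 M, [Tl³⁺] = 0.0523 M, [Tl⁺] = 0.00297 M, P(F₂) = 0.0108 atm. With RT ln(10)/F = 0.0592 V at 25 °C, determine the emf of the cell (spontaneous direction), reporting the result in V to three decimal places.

+1.554 V

F₂/F⁻ is the cathode (higher E°), Tl³⁺/Tl⁺ the anode: E°cell = +2.89 − (+1.27) = +1.62 V, n = 2.
Overall: F₂(g) + Tl⁺(aq) → 2 F⁻(aq) + Tl³⁺(aq)
Q = [F⁻]^2·[Tl³⁺] / (P(F₂)·[Tl⁺]); log Q = 2.228.
E = E° − (0.0592/n) log Q = +1.62 − (0.0592/2)(2.228) = +1.554 V.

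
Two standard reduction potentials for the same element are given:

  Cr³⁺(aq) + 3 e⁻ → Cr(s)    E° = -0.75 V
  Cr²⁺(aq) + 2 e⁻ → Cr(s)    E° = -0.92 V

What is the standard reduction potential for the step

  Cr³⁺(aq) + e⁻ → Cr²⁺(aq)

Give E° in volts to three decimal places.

-0.410 V

Sequential free energies add, so n₃E°₃ = n₁E°₁ + n₂E°₂.
With n₃ = 3, and the known step contributing 2×(-0.92) V, the unknown satisfies 1·E° = 3×(-0.75) − 2×(-0.92) = -0.410.
E° = -0.410 / 1 = -0.410 V.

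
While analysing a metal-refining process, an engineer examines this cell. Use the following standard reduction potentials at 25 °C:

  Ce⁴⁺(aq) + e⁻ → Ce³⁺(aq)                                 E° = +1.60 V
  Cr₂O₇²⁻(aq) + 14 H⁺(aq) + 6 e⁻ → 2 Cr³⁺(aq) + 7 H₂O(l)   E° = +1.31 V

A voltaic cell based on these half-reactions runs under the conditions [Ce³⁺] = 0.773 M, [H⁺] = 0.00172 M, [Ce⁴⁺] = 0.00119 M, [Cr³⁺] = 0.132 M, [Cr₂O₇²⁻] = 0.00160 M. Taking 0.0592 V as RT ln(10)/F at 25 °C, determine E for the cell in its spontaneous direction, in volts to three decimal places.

+0.516 V

Ce⁴⁺/Ce³⁺ is the cathode (higher E°), Cr₂O₇²⁻/Cr³⁺ the anode: E°cell = +1.60 − (+1.31) = +0.29 V, n = 6.
Overall: 6 Ce⁴⁺(aq) + 2 Cr³⁺(aq) + 7 H₂O(l) → 6 Ce³⁺(aq) + Cr₂O₇²⁻(aq) + 14 H⁺(aq)
Q = [Ce³⁺]^6·[Cr₂O₇²⁻]·[H⁺]^14 / ([Ce⁴⁺]^6·[Cr³⁺]^2); log Q = -22.864.
E = E° − (0.0592/n) log Q = +0.29 − (0.0592/6)(-22.864) = +0.516 V.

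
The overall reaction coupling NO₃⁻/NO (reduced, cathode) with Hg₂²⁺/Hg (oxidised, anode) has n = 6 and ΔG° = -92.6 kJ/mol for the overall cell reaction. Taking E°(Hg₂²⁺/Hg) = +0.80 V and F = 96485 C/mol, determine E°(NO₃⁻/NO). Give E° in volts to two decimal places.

E°cell = −ΔG°/(nF) = −(-92.6×10³)/((6)(96485)) = +0.160 V.
Since NO₃⁻/NO is the cathode and Hg₂²⁺/Hg the anode, E°cell = E°(NO₃⁻/NO) − E°(Hg₂²⁺/Hg).
So E°(NO₃⁻/NO) = E°cell + E°(Hg₂²⁺/Hg) = +0.160 + (+0.80) = +0.96 V.

+0.96 V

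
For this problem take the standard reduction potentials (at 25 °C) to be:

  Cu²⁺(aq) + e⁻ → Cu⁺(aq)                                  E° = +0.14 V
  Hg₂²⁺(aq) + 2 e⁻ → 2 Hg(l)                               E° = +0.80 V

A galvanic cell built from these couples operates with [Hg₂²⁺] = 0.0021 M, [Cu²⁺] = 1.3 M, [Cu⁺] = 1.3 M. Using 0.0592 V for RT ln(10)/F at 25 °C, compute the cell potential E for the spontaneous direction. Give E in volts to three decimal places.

+0.581 V

Hg₂²⁺/Hg is the cathode (higher E°), Cu²⁺/Cu⁺ the anode: E°cell = +0.80 − (+0.14) = +0.66 V, n = 2.
Overall: Hg₂²⁺(aq) + 2 Cu⁺(aq) → 2 Hg(l) + 2 Cu²⁺(aq)
Q = [Cu²⁺]^2 / ([Hg₂²⁺]·[Cu⁺]^2); log Q = 2.678.
E = E° − (0.0592/n) log Q = +0.66 − (0.0592/2)(2.678) = +0.581 V.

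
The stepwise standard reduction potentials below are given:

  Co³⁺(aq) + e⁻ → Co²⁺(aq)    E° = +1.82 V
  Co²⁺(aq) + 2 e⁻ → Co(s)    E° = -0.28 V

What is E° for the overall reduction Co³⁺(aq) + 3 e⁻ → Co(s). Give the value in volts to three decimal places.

+0.420 V

Adding the free-energy changes (−nFE°) of the two steps gives −n₃FE°₃ = −n₁FE°₁ − n₂FE°₂.
E°₃ = (1×+1.82 + 2×-0.28) / 3 = (+1.260) / 3 = +0.420 V.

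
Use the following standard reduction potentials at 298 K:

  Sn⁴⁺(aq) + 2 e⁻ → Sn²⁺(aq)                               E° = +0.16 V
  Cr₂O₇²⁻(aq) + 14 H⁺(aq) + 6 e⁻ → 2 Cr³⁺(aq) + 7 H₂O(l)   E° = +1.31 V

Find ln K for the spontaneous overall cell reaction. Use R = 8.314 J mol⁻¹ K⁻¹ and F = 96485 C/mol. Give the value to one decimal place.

Cathode: Cr₂O₇²⁻/Cr³⁺; anode: Sn⁴⁺/Sn²⁺. E°cell = (+1.31) − (+0.16) = +1.15 V, with n = 6.
ΔG° = −nFE° = −RT ln K, so ln K = nFE°/(RT) = (6)(96485)(+1.15) / ((8.314)(298)) = 268.709.

268.7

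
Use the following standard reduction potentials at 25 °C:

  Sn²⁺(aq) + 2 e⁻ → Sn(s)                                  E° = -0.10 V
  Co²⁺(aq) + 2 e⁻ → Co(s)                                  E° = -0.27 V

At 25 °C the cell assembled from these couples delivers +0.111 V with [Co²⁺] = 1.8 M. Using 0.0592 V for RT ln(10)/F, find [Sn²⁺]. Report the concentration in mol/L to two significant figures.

0.018 M

Sn²⁺/Sn is the cathode, Co²⁺/Co the anode: E°cell = +0.17 V, n = 2.
Overall reaction: Sn²⁺(aq) + Co(s) → Sn(s) + Co²⁺(aq); Q = [Co²⁺]^1/[Sn²⁺]^1.
From E = E° − (0.0592/n) log Q: log Q = (E° − E)·n/0.0592 = (+0.17 − (+0.111))·2/0.0592 = 1.9932.
So 1·log[Sn²⁺] = 1·log(1.8) − log Q = 0.2553 − (1.9932) = -1.7379; [Sn²⁺] = 10^(-1.7379) ≈ 0.018 M.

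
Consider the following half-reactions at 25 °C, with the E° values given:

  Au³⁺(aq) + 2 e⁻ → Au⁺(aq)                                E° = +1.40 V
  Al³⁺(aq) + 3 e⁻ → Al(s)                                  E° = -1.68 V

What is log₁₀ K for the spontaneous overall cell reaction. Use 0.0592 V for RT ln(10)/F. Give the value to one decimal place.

Cathode: Au³⁺/Au⁺; anode: Al³⁺/Al. E°cell = +3.08 V, n = 6.
log K = nE°cell / 0.0592 = (6)(+3.08) / 0.0592 = 312.2.

312.2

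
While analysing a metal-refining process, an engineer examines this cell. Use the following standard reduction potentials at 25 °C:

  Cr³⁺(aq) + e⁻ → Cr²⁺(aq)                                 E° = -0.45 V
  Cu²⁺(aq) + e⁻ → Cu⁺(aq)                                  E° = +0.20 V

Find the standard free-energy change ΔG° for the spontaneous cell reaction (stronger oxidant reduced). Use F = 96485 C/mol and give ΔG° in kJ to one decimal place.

Cu²⁺/Cu⁺ (E° = +0.20 V) is the cathode; Cr³⁺/Cr²⁺ (E° = -0.45 V) is the anode, so E°cell = +0.65 V.
Balancing electrons gives n = 1 (lcm of 1 and 1).
ΔG° = −nFE° = −(1)(96485)(+0.65) = -62,715 J = -62.7 kJ.

-62.7 kJ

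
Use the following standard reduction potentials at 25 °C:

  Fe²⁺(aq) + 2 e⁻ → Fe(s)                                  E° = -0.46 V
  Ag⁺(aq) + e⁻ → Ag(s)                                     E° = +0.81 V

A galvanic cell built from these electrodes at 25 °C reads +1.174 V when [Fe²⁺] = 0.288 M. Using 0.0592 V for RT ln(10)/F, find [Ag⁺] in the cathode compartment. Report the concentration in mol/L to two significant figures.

0.013 M

Ag⁺/Ag is the cathode, Fe²⁺/Fe the anode: E°cell = +1.27 V, n = 2.
Overall reaction: 2 Ag⁺(aq) + Fe(s) → 2 Ag(s) + Fe²⁺(aq); Q = [Fe²⁺]^1/[Ag⁺]^2.
From E = E° − (0.0592/n) log Q: log Q = (E° − E)·n/0.0592 = (+1.27 − (+1.174))·2/0.0592 = 3.2432.
So 2·log[Ag⁺] = 1·log(0.288) − log Q = -0.5406 − (3.2432) = -3.7838; log[Ag⁺] = -3.7838 / 2 = -1.8919; [Ag⁺] = 10^(-1.8919) ≈ 0.013 M.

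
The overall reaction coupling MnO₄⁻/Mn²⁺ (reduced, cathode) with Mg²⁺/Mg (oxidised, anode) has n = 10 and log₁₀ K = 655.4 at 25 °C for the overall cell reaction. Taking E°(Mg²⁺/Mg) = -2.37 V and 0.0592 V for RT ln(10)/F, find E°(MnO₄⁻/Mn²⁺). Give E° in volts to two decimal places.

E°cell = (0.0592/n)·log K = (0.0592/10)(655.4) = +3.880 V.
Since MnO₄⁻/Mn²⁺ is the cathode and Mg²⁺/Mg the anode, E°cell = E°(MnO₄⁻/Mn²⁺) − E°(Mg²⁺/Mg).
So E°(MnO₄⁻/Mn²⁺) = E°cell + E°(Mg²⁺/Mg) = +3.880 + (-2.37) = +1.51 V.

+1.51 V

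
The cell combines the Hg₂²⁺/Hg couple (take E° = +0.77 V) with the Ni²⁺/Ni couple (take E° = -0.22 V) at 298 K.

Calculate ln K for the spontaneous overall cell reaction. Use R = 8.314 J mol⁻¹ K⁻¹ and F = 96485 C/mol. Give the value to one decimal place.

Cathode: Hg₂²⁺/Hg; anode: Ni²⁺/Ni. E°cell = (+0.77) − (-0.22) = +0.99 V, with n = 2.
ΔG° = −nFE° = −RT ln K, so ln K = nFE°/(RT) = (2)(96485)(+0.99) / ((8.314)(298)) = 77.108.

77.1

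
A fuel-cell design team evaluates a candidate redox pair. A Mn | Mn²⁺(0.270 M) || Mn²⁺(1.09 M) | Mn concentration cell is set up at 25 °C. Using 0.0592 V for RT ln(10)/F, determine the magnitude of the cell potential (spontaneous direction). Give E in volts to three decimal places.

For a concentration cell E°cell = 0. The 1.09 M side is the cathode (reduction is favoured where [Mn²⁺] is higher).
With n = 2, E = −(0.0592/2) log([Mn²⁺]ₐₙ/[Mn²⁺]꜀ₐₜ) = −(0.0592/2) log(0.27/1.09) = −(0.0592/2)(-0.606) = +0.018 V.

+0.018 V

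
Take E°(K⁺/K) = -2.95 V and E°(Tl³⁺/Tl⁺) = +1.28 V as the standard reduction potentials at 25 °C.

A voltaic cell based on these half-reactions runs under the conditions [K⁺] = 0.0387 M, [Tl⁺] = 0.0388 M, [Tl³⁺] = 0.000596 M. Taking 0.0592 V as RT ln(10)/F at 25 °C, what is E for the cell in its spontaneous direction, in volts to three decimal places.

Tl³⁺/Tl⁺ is the cathode (higher E°), K⁺/K the anode: E°cell = +1.28 − (-2.95) = +4.23 V, n = 2.
Overall: Tl³⁺(aq) + 2 K(s) → Tl⁺(aq) + 2 K⁺(aq)
Q = [Tl⁺]·[K⁺]^2 / ([Tl³⁺]); log Q = -1.011.
E = E° − (0.0592/n) log Q = +4.23 − (0.0592/2)(-1.011) = +4.260 V.

+4.260 V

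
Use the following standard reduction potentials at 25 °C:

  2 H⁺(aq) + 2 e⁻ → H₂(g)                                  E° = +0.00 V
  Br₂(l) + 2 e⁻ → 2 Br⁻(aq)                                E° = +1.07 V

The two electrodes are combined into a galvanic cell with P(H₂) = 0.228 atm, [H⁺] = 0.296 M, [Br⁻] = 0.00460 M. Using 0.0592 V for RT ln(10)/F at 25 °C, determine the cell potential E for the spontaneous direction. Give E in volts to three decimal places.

+1.221 V

Br₂/Br⁻ is the cathode (higher E°), H⁺/H₂ the anode: E°cell = +1.07 − (+0.00) = +1.07 V, n = 2.
Overall: Br₂(l) + H₂(g) → 2 Br⁻(aq) + 2 H⁺(aq)
Q = [Br⁻]^2·[H⁺]^2 / (P(H₂)); log Q = -5.090.
E = E° − (0.0592/n) log Q = +1.07 − (0.0592/2)(-5.090) = +1.221 V.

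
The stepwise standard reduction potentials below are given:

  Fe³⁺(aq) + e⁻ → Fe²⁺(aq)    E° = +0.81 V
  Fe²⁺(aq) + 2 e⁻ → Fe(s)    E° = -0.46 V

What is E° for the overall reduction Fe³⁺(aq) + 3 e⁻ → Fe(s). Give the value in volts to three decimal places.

Since ΔG° = −nFE° is additive over sequential reductions, n₃E°₃ = n₁E°₁ + n₂E°₂.
E°₃ = (1×+0.81 + 2×-0.46) / 3 = (-0.110) / 3 = -0.037 V.

-0.037 V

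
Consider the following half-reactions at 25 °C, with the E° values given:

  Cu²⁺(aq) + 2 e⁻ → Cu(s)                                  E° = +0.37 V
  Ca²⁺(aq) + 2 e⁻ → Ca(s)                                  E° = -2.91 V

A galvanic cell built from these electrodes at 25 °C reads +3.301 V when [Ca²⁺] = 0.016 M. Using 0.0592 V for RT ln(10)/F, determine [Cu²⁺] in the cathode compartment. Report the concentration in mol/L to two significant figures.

0.082 M

Cu²⁺/Cu is the cathode, Ca²⁺/Ca the anode: E°cell = +3.28 V, n = 2.
Overall reaction: Cu²⁺(aq) + Ca(s) → Cu(s) + Ca²⁺(aq); Q = [Ca²⁺]^1/[Cu²⁺]^1.
From E = E° − (0.0592/n) log Q: log Q = (E° − E)·n/0.0592 = (+3.28 − (+3.301))·2/0.0592 = -0.7095.
So 1·log[Cu²⁺] = 1·log(0.016) − log Q = -1.7959 − (-0.7095) = -1.0864; [Cu²⁺] = 10^(-1.0864) ≈ 0.082 M.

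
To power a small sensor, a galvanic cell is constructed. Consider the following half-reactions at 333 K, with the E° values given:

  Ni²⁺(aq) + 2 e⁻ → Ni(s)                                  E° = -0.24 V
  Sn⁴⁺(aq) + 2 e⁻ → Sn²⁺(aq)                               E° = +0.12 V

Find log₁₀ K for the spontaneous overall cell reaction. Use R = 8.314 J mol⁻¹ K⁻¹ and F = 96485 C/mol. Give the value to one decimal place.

10.9

Cathode: Sn⁴⁺/Sn²⁺; anode: Ni²⁺/Ni. E°cell = (+0.12) − (-0.24) = +0.36 V, with n = 2.
ΔG° = −nFE° = −RT ln K, so ln K = nFE°/(RT) = (2)(96485)(+0.36) / ((8.314)(333)) = 25.092.
log₁₀ K = 25.092 / ln 10 = 10.9.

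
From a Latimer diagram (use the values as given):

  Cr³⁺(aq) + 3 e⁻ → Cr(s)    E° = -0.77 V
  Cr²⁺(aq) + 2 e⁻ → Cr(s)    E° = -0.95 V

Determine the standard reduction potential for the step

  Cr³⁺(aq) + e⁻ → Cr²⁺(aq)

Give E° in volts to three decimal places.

Sequential free energies add, so n₃E°₃ = n₁E°₁ + n₂E°₂.
With n₃ = 3, and the known step contributing 2×(-0.95) V, the unknown satisfies 1·E° = 3×(-0.77) − 2×(-0.95) = -0.410.
E° = -0.410 / 1 = -0.410 V.

-0.410 V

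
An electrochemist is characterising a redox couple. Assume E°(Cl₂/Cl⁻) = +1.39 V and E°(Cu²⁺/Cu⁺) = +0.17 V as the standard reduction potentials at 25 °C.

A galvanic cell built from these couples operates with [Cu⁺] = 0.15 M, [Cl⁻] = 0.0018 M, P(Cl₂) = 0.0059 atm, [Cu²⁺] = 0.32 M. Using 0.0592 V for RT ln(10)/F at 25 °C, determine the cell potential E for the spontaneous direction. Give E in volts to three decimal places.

Cl₂/Cl⁻ is the cathode (higher E°), Cu²⁺/Cu⁺ the anode: E°cell = +1.39 − (+0.17) = +1.22 V, n = 2.
Overall: Cl₂(g) + 2 Cu⁺(aq) → 2 Cl⁻(aq) + 2 Cu²⁺(aq)
Q = [Cl⁻]^2·[Cu²⁺]^2 / (P(Cl₂)·[Cu⁺]^2); log Q = -2.602.
E = E° − (0.0592/n) log Q = +1.22 − (0.0592/2)(-2.602) = +1.297 V.

+1.297 V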